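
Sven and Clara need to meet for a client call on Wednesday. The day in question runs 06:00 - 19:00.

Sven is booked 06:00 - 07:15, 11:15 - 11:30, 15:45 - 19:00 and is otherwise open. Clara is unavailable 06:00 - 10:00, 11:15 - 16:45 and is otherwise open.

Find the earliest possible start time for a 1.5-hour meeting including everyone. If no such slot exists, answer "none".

none

Sven free: 07:15-11:15, 11:30-15:45 (invert busy blocks within the working day).
Clara free: 10:00-11:15, 16:45-19:00 (invert busy blocks within the working day).
Sven ∩ Clara: 10:00-11:15.
No common window is at least 90 minutes long.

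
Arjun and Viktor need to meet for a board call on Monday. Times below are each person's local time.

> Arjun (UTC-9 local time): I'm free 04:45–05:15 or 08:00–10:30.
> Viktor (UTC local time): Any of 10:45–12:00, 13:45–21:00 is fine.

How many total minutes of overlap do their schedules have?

180

Arjun in UTC: 13:45-14:15, 17:00-19:30 (add 9h to convert from UTC-9).
Viktor in UTC: 10:45-12:00, 13:45-21:00.
Arjun ∩ Viktor: 13:45-14:15, 17:00-19:30.
Those are the intersection windows.
Summing the common windows: 30 + 150 = 180 minutes.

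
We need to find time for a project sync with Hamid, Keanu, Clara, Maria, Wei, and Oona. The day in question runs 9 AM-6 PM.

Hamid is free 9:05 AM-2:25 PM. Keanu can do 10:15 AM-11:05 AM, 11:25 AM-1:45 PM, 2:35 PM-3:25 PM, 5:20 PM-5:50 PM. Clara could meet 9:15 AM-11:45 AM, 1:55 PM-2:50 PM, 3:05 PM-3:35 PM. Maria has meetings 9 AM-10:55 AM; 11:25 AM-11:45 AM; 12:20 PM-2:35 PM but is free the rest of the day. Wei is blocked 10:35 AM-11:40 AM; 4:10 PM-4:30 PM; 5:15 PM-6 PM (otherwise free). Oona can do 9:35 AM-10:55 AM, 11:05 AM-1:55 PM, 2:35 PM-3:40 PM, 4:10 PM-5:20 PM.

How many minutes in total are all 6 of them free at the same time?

Hamid free: 09:05-14:25.
Keanu free: 10:15-11:05, 11:25-13:45, 14:35-15:25, 17:20-17:50.
Clara free: 09:15-11:45, 13:55-14:50, 15:05-15:35.
Maria free: 10:55-11:25, 11:45-12:20, 14:35-18:00 (invert busy blocks within the working day).
Wei free: 09:00-10:35, 11:40-16:10, 16:30-17:15 (invert busy blocks within the working day).
Oona free: 09:35-10:55, 11:05-13:55, 14:35-15:40, 16:10-17:20.
Hamid ∩ Keanu: 10:15-11:05, 11:25-13:45.
Hamid ∩ Keanu ∩ Clara: 10:15-11:05, 11:25-11:45.
Hamid ∩ Keanu ∩ Clara ∩ Maria: 10:55-11:05.
Hamid ∩ Keanu ∩ Clara ∩ Maria ∩ Wei: ∅.
Hamid ∩ Keanu ∩ Clara ∩ Maria ∩ Wei ∩ Oona: ∅.
There is no time when everyone is free.
There is no common window, so the total is 0 minutes.

0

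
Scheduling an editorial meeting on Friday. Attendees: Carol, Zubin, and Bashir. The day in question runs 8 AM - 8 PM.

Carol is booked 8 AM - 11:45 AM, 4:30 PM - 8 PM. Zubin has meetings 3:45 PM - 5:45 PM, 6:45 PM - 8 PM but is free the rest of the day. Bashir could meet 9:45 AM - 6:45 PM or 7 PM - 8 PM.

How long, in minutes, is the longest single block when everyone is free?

Carol free: 11:45-16:30 (invert busy blocks within the working day).
Zubin free: 08:00-15:45, 17:45-18:45 (invert busy blocks within the working day).
Bashir free: 09:45-18:45, 19:00-20:00.
Carol ∩ Zubin: 11:45-15:45.
Carol ∩ Zubin ∩ Bashir: 11:45-15:45.
The longest is 11:45-15:45 at 240 minutes.

240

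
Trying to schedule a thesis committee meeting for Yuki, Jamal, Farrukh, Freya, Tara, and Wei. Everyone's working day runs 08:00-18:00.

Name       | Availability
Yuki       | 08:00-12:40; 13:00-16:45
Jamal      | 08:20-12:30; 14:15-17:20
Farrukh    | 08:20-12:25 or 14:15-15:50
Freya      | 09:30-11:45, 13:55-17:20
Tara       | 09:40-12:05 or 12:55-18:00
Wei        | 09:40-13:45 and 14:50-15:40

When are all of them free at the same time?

Yuki ∩ Jamal: 08:20-12:30, 14:15-16:45.
Yuki ∩ Jamal ∩ Farrukh: 08:20-12:25, 14:15-15:50.
Yuki ∩ Jamal ∩ Farrukh ∩ Freya: 09:30-11:45, 14:15-15:50.
Yuki ∩ Jamal ∩ Farrukh ∩ Freya ∩ Tara: 09:40-11:45, 14:15-15:50.
Yuki ∩ Jamal ∩ Farrukh ∩ Freya ∩ Tara ∩ Wei: 09:40-11:45, 14:50-15:40.

09:40-11:45, 14:50-15:40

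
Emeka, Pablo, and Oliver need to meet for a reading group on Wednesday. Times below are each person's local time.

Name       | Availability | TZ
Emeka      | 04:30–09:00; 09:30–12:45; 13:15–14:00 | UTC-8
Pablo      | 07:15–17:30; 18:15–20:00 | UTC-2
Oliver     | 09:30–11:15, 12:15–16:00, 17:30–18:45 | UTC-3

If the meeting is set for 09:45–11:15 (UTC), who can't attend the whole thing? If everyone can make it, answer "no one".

Emeka, Oliver

Emeka in UTC: 12:30-17:00, 17:30-20:45, 21:15-22:00 (add 8h to convert from UTC-8).
Pablo in UTC: 09:15-19:30, 20:15-22:00 (add 2h to convert from UTC-2).
Oliver in UTC: 12:30-14:15, 15:15-19:00, 20:30-21:45 (add 3h to convert from UTC-3).
Emeka: not fully free for 09:45-11:15. Pablo: free for 09:45-11:15. Oliver: not fully free for 09:45-11:15.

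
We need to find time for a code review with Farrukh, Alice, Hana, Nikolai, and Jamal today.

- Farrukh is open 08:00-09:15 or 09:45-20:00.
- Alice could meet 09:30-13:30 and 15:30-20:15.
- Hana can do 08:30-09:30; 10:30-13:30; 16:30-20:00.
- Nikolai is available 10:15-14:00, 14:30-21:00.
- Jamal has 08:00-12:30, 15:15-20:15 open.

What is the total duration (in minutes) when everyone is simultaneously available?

330

Farrukh ∩ Alice: 09:45-13:30, 15:30-20:00.
Farrukh ∩ Alice ∩ Hana: 10:30-13:30, 16:30-20:00.
Farrukh ∩ Alice ∩ Hana ∩ Nikolai: 10:30-13:30, 16:30-20:00.
Farrukh ∩ Alice ∩ Hana ∩ Nikolai ∩ Jamal: 10:30-12:30, 16:30-20:00.
So the common availability across everyone is 10:30-12:30, 16:30-20:00.
Summing the common windows: 120 + 210 = 330 minutes.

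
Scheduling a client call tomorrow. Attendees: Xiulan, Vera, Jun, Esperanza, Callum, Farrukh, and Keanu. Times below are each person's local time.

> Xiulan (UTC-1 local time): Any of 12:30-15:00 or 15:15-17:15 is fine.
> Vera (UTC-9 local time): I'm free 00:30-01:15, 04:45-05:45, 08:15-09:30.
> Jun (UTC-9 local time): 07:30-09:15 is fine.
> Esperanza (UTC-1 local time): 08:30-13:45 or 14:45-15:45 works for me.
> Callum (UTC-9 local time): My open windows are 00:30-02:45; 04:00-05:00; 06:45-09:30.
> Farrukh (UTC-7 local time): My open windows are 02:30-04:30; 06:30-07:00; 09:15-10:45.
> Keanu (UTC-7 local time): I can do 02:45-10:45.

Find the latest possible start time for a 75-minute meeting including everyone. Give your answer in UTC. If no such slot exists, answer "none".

none

Xiulan in UTC: 13:30-16:00, 16:15-18:15 (add 1h to convert from UTC-1).
Vera in UTC: 09:30-10:15, 13:45-14:45, 17:15-18:30 (add 9h to convert from UTC-9).
Jun in UTC: 16:30-18:15 (add 9h to convert from UTC-9).
Esperanza in UTC: 09:30-14:45, 15:45-16:45 (add 1h to convert from UTC-1).
Callum in UTC: 09:30-11:45, 13:00-14:00, 15:45-18:30 (add 9h to convert from UTC-9).
Farrukh in UTC: 09:30-11:30, 13:30-14:00, 16:15-17:45 (add 7h to convert from UTC-7).
Keanu in UTC: 09:45-17:45 (add 7h to convert from UTC-7).
Xiulan ∩ Vera: 13:45-14:45, 17:15-18:15.
Xiulan ∩ Vera ∩ Jun: 17:15-18:15.
Xiulan ∩ Vera ∩ Jun ∩ Esperanza: ∅.
Xiulan ∩ Vera ∩ Jun ∩ Esperanza ∩ Callum: ∅.
Xiulan ∩ Vera ∩ Jun ∩ Esperanza ∩ Callum ∩ Farrukh: ∅.
Xiulan ∩ Vera ∩ Jun ∩ Esperanza ∩ Callum ∩ Farrukh ∩ Keanu: ∅.
There is no time when everyone is free.
No common window is at least 75 minutes long.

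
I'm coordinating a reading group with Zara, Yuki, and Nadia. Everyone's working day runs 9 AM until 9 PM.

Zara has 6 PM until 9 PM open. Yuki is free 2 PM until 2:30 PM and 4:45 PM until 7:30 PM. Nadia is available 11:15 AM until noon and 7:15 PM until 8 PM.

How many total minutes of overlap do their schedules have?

Zara ∩ Yuki: 18:00-19:30.
Zara ∩ Yuki ∩ Nadia: 19:15-19:30.
So the common availability across everyone is 19:15-19:30.
That's a single block of 15 minutes.

15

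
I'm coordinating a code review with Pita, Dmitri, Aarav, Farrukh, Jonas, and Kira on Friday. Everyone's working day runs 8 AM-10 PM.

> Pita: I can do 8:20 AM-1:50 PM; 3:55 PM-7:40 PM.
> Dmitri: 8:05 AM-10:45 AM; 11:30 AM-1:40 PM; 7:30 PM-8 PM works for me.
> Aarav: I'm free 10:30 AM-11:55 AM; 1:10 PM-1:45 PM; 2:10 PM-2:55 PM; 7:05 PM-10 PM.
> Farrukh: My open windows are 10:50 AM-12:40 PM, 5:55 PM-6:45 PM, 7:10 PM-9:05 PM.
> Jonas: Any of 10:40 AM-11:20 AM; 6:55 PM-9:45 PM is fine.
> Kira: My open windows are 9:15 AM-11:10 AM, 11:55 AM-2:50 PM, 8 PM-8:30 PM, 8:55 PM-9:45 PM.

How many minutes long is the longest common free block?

0

Pita ∩ Dmitri: 08:20-10:45, 11:30-13:40, 19:30-19:40.
Pita ∩ Dmitri ∩ Aarav: 10:30-10:45, 11:30-11:55, 13:10-13:40, 19:30-19:40.
Pita ∩ Dmitri ∩ Aarav ∩ Farrukh: 11:30-11:55, 19:30-19:40.
Pita ∩ Dmitri ∩ Aarav ∩ Farrukh ∩ Jonas: 19:30-19:40.
Pita ∩ Dmitri ∩ Aarav ∩ Farrukh ∩ Jonas ∩ Kira: ∅.
There is no time when everyone is free.
No common window exists, so the longest block is 0 minutes.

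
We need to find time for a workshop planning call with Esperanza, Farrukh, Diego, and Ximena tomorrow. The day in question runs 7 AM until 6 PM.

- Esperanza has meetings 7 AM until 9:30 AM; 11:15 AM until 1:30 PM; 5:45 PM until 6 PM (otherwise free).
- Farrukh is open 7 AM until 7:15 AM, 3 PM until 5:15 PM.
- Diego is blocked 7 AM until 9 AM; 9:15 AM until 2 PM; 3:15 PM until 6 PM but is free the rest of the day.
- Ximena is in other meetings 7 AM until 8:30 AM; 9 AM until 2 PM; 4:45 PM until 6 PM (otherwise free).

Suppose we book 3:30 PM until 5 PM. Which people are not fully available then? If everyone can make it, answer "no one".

Diego, Ximena

Esperanza free: 09:30-11:15, 13:30-17:45 (invert busy blocks within the working day).
Farrukh free: 07:00-07:15, 15:00-17:15.
Diego free: 09:00-09:15, 14:00-15:15 (invert busy blocks within the working day).
Ximena free: 08:30-09:00, 14:00-16:45 (invert busy blocks within the working day).
Esperanza: free for 15:30-17:00. Farrukh: free for 15:30-17:00. Diego: not fully free for 15:30-17:00. Ximena: not fully free for 15:30-17:00.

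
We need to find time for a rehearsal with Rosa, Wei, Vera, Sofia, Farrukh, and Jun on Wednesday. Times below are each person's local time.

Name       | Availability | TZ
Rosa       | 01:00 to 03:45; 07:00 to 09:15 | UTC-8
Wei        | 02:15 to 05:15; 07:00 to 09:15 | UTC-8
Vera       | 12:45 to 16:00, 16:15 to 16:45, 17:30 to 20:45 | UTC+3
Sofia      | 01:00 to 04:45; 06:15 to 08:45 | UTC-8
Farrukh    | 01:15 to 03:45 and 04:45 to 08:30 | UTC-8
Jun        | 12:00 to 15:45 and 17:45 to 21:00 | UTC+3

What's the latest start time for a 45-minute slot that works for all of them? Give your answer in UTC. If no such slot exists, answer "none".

Rosa in UTC: 09:00-11:45, 15:00-17:15 (add 8h to convert from UTC-8).
Wei in UTC: 10:15-13:15, 15:00-17:15 (add 8h to convert from UTC-8).
Vera in UTC: 09:45-13:00, 13:15-13:45, 14:30-17:45 (subtract 3h to convert from UTC+3).
Sofia in UTC: 09:00-12:45, 14:15-16:45 (add 8h to convert from UTC-8).
Farrukh in UTC: 09:15-11:45, 12:45-16:30 (add 8h to convert from UTC-8).
Jun in UTC: 09:00-12:45, 14:45-18:00 (subtract 3h to convert from UTC+3).
Rosa ∩ Wei: 10:15-11:45, 15:00-17:15.
Rosa ∩ Wei ∩ Vera: 10:15-11:45, 15:00-17:15.
Rosa ∩ Wei ∩ Vera ∩ Sofia: 10:15-11:45, 15:00-16:45.
Rosa ∩ Wei ∩ Vera ∩ Sofia ∩ Farrukh: 10:15-11:45, 15:00-16:30.
Rosa ∩ Wei ∩ Vera ∩ Sofia ∩ Farrukh ∩ Jun: 10:15-11:45, 15:00-16:30.
The last common window of at least 45 minutes is 15:00-16:30; a 45-minute meeting can start as late as 15:45 and still end by 16:30.

15:45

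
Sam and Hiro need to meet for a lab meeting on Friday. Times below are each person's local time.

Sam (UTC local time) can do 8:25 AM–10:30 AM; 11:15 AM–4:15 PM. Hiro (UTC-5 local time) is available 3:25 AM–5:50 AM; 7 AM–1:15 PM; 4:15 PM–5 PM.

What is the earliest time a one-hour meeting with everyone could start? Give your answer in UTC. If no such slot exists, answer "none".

Sam in UTC: 08:25-10:30, 11:15-16:15.
Hiro in UTC: 08:25-10:50, 12:00-18:15, 21:15-22:00 (add 5h to convert from UTC-5).
Sam ∩ Hiro: 08:25-10:30, 12:00-16:15.
The first common window of at least 60 minutes is 08:25-10:30, so the earliest start is 08:25.

08:25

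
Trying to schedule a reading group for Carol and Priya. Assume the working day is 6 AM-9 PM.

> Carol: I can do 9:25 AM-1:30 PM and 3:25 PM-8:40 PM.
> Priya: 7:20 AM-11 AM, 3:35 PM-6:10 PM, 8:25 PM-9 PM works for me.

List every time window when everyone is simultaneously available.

09:25-11:00, 15:35-18:10, 20:25-20:40

Carol ∩ Priya: 09:25-11:00, 15:35-18:10, 20:25-20:40.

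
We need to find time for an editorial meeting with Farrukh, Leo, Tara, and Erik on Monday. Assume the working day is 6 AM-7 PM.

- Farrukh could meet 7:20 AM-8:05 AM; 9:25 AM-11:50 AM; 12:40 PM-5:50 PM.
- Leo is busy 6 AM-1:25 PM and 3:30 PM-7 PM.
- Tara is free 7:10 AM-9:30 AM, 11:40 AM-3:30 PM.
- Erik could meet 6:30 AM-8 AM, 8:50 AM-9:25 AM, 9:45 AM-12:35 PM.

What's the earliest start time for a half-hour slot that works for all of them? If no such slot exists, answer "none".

Farrukh free: 07:20-08:05, 09:25-11:50, 12:40-17:50.
Leo free: 13:25-15:30 (invert busy blocks within the working day).
Tara free: 07:10-09:30, 11:40-15:30.
Erik free: 06:30-08:00, 08:50-09:25, 09:45-12:35.
Farrukh ∩ Leo: 13:25-15:30.
Farrukh ∩ Leo ∩ Tara: 13:25-15:30.
Farrukh ∩ Leo ∩ Tara ∩ Erik: ∅.
There is no time when everyone is free.
No common window is at least 30 minutes long.

none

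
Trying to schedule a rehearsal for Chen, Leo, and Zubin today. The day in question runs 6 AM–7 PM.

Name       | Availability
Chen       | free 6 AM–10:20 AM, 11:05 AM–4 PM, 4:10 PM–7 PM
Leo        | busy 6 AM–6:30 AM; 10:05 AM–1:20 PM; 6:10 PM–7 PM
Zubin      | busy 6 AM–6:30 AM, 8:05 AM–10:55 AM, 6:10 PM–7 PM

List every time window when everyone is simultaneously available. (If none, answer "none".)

06:30-08:05, 13:20-16:00, 16:10-18:10

Chen free: 06:00-10:20, 11:05-16:00, 16:10-19:00.
Leo free: 06:30-10:05, 13:20-18:10 (invert busy blocks within the working day).
Zubin free: 06:30-08:05, 10:55-18:10 (invert busy blocks within the working day).
Chen ∩ Leo: 06:30-10:05, 13:20-16:00, 16:10-18:10.
Chen ∩ Leo ∩ Zubin: 06:30-08:05, 13:20-16:00, 16:10-18:10.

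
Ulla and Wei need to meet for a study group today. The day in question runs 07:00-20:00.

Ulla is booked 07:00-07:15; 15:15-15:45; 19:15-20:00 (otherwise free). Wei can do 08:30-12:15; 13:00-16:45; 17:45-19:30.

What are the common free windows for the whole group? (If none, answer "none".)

08:30-12:15, 13:00-15:15, 15:45-16:45, 17:45-19:15

Ulla free: 07:15-15:15, 15:45-19:15 (invert busy blocks within the working day).
Wei free: 08:30-12:15, 13:00-16:45, 17:45-19:30.
Ulla ∩ Wei: 08:30-12:15, 13:00-15:15, 15:45-16:45, 17:45-19:15.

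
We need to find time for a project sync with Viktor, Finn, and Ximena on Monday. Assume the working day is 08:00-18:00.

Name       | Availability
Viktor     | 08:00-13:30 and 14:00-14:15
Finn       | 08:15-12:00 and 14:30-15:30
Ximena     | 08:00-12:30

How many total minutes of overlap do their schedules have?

Viktor ∩ Finn: 08:15-12:00.
Viktor ∩ Finn ∩ Ximena: 08:15-12:00.
That's a single block of 225 minutes.

225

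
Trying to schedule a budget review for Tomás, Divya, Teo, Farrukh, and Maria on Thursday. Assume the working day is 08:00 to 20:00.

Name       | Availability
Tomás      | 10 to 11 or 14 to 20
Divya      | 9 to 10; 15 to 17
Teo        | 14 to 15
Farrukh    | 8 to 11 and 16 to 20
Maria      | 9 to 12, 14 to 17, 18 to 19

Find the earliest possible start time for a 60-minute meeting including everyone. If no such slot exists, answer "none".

none

Tomás ∩ Divya: 15:00-17:00.
Tomás ∩ Divya ∩ Teo: ∅.
Tomás ∩ Divya ∩ Teo ∩ Farrukh: ∅.
Tomás ∩ Divya ∩ Teo ∩ Farrukh ∩ Maria: ∅.
There is no time when everyone is free.
No common window is at least 60 minutes long.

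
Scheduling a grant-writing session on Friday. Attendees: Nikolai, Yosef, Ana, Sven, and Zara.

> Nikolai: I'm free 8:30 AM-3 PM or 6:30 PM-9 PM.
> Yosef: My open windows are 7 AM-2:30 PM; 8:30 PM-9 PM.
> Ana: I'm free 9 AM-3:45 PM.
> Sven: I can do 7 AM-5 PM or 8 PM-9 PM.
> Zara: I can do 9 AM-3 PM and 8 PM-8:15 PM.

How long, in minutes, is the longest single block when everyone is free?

330

Nikolai ∩ Yosef: 08:30-14:30, 20:30-21:00.
Nikolai ∩ Yosef ∩ Ana: 09:00-14:30.
Nikolai ∩ Yosef ∩ Ana ∩ Sven: 09:00-14:30.
Nikolai ∩ Yosef ∩ Ana ∩ Sven ∩ Zara: 09:00-14:30.
So the common availability across everyone is 09:00-14:30.
The longest is 09:00-14:30 at 330 minutes.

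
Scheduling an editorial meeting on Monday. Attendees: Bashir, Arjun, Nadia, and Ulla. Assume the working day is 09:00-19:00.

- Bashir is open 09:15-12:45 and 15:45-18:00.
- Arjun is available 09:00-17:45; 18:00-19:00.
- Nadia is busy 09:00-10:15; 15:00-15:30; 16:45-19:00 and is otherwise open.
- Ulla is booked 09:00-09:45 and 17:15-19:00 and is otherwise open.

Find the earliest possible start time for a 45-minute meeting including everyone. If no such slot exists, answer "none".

10:15

Bashir free: 09:15-12:45, 15:45-18:00.
Arjun free: 09:00-17:45, 18:00-19:00.
Nadia free: 10:15-15:00, 15:30-16:45 (invert busy blocks within the working day).
Ulla free: 09:45-17:15 (invert busy blocks within the working day).
Bashir ∩ Arjun: 09:15-12:45, 15:45-17:45.
Bashir ∩ Arjun ∩ Nadia: 10:15-12:45, 15:45-16:45.
Bashir ∩ Arjun ∩ Nadia ∩ Ulla: 10:15-12:45, 15:45-16:45.
The first common window of at least 45 minutes is 10:15-12:45, so the earliest start is 10:15.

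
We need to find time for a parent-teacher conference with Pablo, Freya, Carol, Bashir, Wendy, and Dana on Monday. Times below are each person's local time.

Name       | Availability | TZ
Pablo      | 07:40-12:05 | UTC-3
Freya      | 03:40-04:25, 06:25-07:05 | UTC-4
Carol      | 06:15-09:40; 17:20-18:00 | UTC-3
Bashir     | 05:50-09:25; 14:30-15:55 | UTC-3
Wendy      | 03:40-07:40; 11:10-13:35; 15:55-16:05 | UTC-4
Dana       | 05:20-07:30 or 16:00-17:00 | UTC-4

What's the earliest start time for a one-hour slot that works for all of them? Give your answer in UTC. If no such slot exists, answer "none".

Pablo in UTC: 10:40-15:05 (add 3h to convert from UTC-3).
Freya in UTC: 07:40-08:25, 10:25-11:05 (add 4h to convert from UTC-4).
Carol in UTC: 09:15-12:40, 20:20-21:00 (add 3h to convert from UTC-3).
Bashir in UTC: 08:50-12:25, 17:30-18:55 (add 3h to convert from UTC-3).
Wendy in UTC: 07:40-11:40, 15:10-17:35, 19:55-20:05 (add 4h to convert from UTC-4).
Dana in UTC: 09:20-11:30, 20:00-21:00 (add 4h to convert from UTC-4).
Pablo ∩ Freya: 10:40-11:05.
Pablo ∩ Freya ∩ Carol: 10:40-11:05.
Pablo ∩ Freya ∩ Carol ∩ Bashir: 10:40-11:05.
Pablo ∩ Freya ∩ Carol ∩ Bashir ∩ Wendy: 10:40-11:05.
Pablo ∩ Freya ∩ Carol ∩ Bashir ∩ Wendy ∩ Dana: 10:40-11:05.
Those are the intersection windows.
No common window is at least 60 minutes long.

none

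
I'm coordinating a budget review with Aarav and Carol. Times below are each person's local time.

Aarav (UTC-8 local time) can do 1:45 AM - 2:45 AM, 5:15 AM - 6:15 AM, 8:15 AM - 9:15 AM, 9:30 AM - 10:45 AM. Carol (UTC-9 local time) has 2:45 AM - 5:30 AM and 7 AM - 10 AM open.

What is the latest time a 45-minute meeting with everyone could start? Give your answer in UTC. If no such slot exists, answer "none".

18:00

Aarav in UTC: 09:45-10:45, 13:15-14:15, 16:15-17:15, 17:30-18:45 (add 8h to convert from UTC-8).
Carol in UTC: 11:45-14:30, 16:00-19:00 (add 9h to convert from UTC-9).
Aarav ∩ Carol: 13:15-14:15, 16:15-17:15, 17:30-18:45.
So the common availability across everyone is 13:15-14:15, 16:15-17:15, 17:30-18:45.
The last common window of at least 45 minutes is 17:30-18:45; a 45-minute meeting can start as late as 18:00 and still end by 18:45.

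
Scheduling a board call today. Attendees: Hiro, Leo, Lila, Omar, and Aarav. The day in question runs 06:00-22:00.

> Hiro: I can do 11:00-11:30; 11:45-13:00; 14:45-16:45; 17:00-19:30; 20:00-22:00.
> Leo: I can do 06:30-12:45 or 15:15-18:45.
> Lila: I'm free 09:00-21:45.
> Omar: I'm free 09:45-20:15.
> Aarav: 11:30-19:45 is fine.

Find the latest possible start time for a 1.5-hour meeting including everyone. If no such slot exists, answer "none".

Hiro ∩ Leo: 11:00-11:30, 11:45-12:45, 15:15-16:45, 17:00-18:45.
Hiro ∩ Leo ∩ Lila: 11:00-11:30, 11:45-12:45, 15:15-16:45, 17:00-18:45.
Hiro ∩ Leo ∩ Lila ∩ Omar: 11:00-11:30, 11:45-12:45, 15:15-16:45, 17:00-18:45.
Hiro ∩ Leo ∩ Lila ∩ Omar ∩ Aarav: 11:45-12:45, 15:15-16:45, 17:00-18:45.
So the common availability across everyone is 11:45-12:45, 15:15-16:45, 17:00-18:45.
The last common window of at least 90 minutes is 17:00-18:45; a 90-minute meeting can start as late as 17:15 and still end by 18:45.

17:15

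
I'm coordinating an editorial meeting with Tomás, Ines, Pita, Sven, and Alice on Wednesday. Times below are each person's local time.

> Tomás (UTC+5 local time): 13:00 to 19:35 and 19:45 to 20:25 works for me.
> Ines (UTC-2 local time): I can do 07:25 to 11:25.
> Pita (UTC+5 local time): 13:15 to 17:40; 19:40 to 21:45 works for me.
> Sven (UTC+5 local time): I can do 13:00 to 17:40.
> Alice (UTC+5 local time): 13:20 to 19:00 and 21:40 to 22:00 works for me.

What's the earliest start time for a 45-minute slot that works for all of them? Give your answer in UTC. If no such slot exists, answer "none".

Tomás in UTC: 08:00-14:35, 14:45-15:25 (subtract 5h to convert from UTC+5).
Ines in UTC: 09:25-13:25 (add 2h to convert from UTC-2).
Pita in UTC: 08:15-12:40, 14:40-16:45 (subtract 5h to convert from UTC+5).
Sven in UTC: 08:00-12:40 (subtract 5h to convert from UTC+5).
Alice in UTC: 08:20-14:00, 16:40-17:00 (subtract 5h to convert from UTC+5).
Tomás ∩ Ines: 09:25-13:25.
Tomás ∩ Ines ∩ Pita: 09:25-12:40.
Tomás ∩ Ines ∩ Pita ∩ Sven: 09:25-12:40.
Tomás ∩ Ines ∩ Pita ∩ Sven ∩ Alice: 09:25-12:40.
Those are the intersection windows.
The first common window of at least 45 minutes is 09:25-12:40, so the earliest start is 09:25.

09:25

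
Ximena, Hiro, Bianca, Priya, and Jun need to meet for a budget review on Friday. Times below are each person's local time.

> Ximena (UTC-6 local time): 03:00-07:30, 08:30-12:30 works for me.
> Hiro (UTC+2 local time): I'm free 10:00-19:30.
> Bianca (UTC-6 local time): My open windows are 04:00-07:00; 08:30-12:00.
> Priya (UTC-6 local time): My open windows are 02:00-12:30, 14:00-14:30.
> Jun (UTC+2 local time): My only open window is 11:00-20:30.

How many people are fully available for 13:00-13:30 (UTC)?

Ximena in UTC: 09:00-13:30, 14:30-18:30 (add 6h to convert from UTC-6).
Hiro in UTC: 08:00-17:30 (subtract 2h to convert from UTC+2).
Bianca in UTC: 10:00-13:00, 14:30-18:00 (add 6h to convert from UTC-6).
Priya in UTC: 08:00-18:30, 20:00-20:30 (add 6h to convert from UTC-6).
Jun in UTC: 09:00-18:30 (subtract 2h to convert from UTC+2).
Ximena, Hiro, Priya, and Jun can make the full 13:00-13:30 slot — that's 4.

4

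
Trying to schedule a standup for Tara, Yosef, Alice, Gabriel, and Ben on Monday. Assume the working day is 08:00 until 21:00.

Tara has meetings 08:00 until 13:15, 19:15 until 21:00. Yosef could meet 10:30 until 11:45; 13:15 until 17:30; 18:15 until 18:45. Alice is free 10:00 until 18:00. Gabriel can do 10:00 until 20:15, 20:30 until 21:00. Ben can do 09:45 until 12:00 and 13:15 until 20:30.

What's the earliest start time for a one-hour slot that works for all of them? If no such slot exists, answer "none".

Tara free: 13:15-19:15 (invert busy blocks within the working day).
Yosef free: 10:30-11:45, 13:15-17:30, 18:15-18:45.
Alice free: 10:00-18:00.
Gabriel free: 10:00-20:15, 20:30-21:00.
Ben free: 09:45-12:00, 13:15-20:30.
Tara ∩ Yosef: 13:15-17:30, 18:15-18:45.
Tara ∩ Yosef ∩ Alice: 13:15-17:30.
Tara ∩ Yosef ∩ Alice ∩ Gabriel: 13:15-17:30.
Tara ∩ Yosef ∩ Alice ∩ Gabriel ∩ Ben: 13:15-17:30.
The first common window of at least 60 minutes is 13:15-17:30, so the earliest start is 13:15.

13:15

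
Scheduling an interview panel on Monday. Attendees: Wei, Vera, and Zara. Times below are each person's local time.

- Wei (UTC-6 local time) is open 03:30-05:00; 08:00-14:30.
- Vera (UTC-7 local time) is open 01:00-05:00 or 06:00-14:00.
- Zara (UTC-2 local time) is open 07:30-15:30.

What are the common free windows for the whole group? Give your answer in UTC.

09:30-11:00, 14:00-17:30

Wei in UTC: 09:30-11:00, 14:00-20:30 (add 6h to convert from UTC-6).
Vera in UTC: 08:00-12:00, 13:00-21:00 (add 7h to convert from UTC-7).
Zara in UTC: 09:30-17:30 (add 2h to convert from UTC-2).
Wei ∩ Vera: 09:30-11:00, 14:00-20:30.
Wei ∩ Vera ∩ Zara: 09:30-11:00, 14:00-17:30.
Those are the intersection windows.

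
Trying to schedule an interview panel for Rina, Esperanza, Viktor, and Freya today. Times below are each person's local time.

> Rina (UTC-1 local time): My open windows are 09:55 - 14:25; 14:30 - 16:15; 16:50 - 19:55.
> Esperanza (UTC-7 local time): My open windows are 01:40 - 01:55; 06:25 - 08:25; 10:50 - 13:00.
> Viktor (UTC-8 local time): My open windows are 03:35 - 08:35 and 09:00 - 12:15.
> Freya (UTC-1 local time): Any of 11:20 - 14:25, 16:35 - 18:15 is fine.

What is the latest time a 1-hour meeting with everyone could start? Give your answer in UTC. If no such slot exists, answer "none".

18:15

Rina in UTC: 10:55-15:25, 15:30-17:15, 17:50-20:55 (add 1h to convert from UTC-1).
Esperanza in UTC: 08:40-08:55, 13:25-15:25, 17:50-20:00 (add 7h to convert from UTC-7).
Viktor in UTC: 11:35-16:35, 17:00-20:15 (add 8h to convert from UTC-8).
Freya in UTC: 12:20-15:25, 17:35-19:15 (add 1h to convert from UTC-1).
Rina ∩ Esperanza: 13:25-15:25, 17:50-20:00.
Rina ∩ Esperanza ∩ Viktor: 13:25-15:25, 17:50-20:00.
Rina ∩ Esperanza ∩ Viktor ∩ Freya: 13:25-15:25, 17:50-19:15.
The last common window of at least 60 minutes is 17:50-19:15; a 60-minute meeting can start as late as 18:15 and still end by 19:15.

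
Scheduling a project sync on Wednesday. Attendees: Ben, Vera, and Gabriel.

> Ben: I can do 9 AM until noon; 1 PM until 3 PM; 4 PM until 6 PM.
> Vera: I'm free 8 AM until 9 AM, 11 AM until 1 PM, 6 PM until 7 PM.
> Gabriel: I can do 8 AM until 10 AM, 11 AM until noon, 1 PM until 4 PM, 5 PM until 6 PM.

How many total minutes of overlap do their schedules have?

60

Ben ∩ Vera: 11:00-12:00.
Ben ∩ Vera ∩ Gabriel: 11:00-12:00.
So the common availability across everyone is 11:00-12:00.
That's a single block of 60 minutes.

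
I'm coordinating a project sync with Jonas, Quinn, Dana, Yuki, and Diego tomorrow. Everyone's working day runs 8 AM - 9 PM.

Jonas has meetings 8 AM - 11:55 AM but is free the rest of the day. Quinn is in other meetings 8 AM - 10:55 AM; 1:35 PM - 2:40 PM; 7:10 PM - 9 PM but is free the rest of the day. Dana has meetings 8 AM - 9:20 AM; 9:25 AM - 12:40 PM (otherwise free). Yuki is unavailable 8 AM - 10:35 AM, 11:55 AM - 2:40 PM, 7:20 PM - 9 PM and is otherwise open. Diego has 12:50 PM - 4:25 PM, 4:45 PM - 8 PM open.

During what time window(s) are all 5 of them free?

Jonas free: 11:55-21:00 (invert busy blocks within the working day).
Quinn free: 10:55-13:35, 14:40-19:10 (invert busy blocks within the working day).
Dana free: 09:20-09:25, 12:40-21:00 (invert busy blocks within the working day).
Yuki free: 10:35-11:55, 14:40-19:20 (invert busy blocks within the working day).
Diego free: 12:50-16:25, 16:45-20:00.
Jonas ∩ Quinn: 11:55-13:35, 14:40-19:10.
Jonas ∩ Quinn ∩ Dana: 12:40-13:35, 14:40-19:10.
Jonas ∩ Quinn ∩ Dana ∩ Yuki: 14:40-19:10.
Jonas ∩ Quinn ∩ Dana ∩ Yuki ∩ Diego: 14:40-16:25, 16:45-19:10.

14:40-16:25, 16:45-19:10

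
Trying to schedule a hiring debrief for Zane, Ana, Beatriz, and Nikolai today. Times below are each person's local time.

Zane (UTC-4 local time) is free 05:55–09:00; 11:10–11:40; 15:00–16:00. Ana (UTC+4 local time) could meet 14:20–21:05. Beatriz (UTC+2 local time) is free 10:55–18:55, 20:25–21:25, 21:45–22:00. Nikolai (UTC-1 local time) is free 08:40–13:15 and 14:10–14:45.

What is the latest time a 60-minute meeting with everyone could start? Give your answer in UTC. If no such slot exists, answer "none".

12:00

Zane in UTC: 09:55-13:00, 15:10-15:40, 19:00-20:00 (add 4h to convert from UTC-4).
Ana in UTC: 10:20-17:05 (subtract 4h to convert from UTC+4).
Beatriz in UTC: 08:55-16:55, 18:25-19:25, 19:45-20:00 (subtract 2h to convert from UTC+2).
Nikolai in UTC: 09:40-14:15, 15:10-15:45 (add 1h to convert from UTC-1).
Zane ∩ Ana: 10:20-13:00, 15:10-15:40.
Zane ∩ Ana ∩ Beatriz: 10:20-13:00, 15:10-15:40.
Zane ∩ Ana ∩ Beatriz ∩ Nikolai: 10:20-13:00, 15:10-15:40.
Those are the intersection windows.
The last common window of at least 60 minutes is 10:20-13:00; a 60-minute meeting can start as late as 12:00 and still end by 13:00.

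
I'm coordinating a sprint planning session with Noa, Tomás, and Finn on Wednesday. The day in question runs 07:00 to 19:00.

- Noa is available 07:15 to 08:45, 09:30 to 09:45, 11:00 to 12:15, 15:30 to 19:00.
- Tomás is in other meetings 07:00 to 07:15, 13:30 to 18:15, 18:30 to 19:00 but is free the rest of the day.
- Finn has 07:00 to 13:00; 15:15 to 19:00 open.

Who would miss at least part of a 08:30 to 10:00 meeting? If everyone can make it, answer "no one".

Noa

Noa free: 07:15-08:45, 09:30-09:45, 11:00-12:15, 15:30-19:00.
Tomás free: 07:15-13:30, 18:15-18:30 (invert busy blocks within the working day).
Finn free: 07:00-13:00, 15:15-19:00.
Noa: not fully free for 08:30-10:00. Tomás: free for 08:30-10:00. Finn: free for 08:30-10:00.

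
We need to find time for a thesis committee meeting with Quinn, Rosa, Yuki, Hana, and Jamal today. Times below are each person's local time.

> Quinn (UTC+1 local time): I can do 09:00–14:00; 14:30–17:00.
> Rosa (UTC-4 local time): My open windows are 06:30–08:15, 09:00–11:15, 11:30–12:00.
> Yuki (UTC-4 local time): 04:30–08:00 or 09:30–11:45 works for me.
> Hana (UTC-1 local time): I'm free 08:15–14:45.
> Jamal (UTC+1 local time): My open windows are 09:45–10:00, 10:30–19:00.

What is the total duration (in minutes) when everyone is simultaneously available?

Quinn in UTC: 08:00-13:00, 13:30-16:00 (subtract 1h to convert from UTC+1).
Rosa in UTC: 10:30-12:15, 13:00-15:15, 15:30-16:00 (add 4h to convert from UTC-4).
Yuki in UTC: 08:30-12:00, 13:30-15:45 (add 4h to convert from UTC-4).
Hana in UTC: 09:15-15:45 (add 1h to convert from UTC-1).
Jamal in UTC: 08:45-09:00, 09:30-18:00 (subtract 1h to convert from UTC+1).
Quinn ∩ Rosa: 10:30-12:15, 13:30-15:15, 15:30-16:00.
Quinn ∩ Rosa ∩ Yuki: 10:30-12:00, 13:30-15:15, 15:30-15:45.
Quinn ∩ Rosa ∩ Yuki ∩ Hana: 10:30-12:00, 13:30-15:15, 15:30-15:45.
Quinn ∩ Rosa ∩ Yuki ∩ Hana ∩ Jamal: 10:30-12:00, 13:30-15:15, 15:30-15:45.
Those are the intersection windows.
Summing the common windows: 90 + 105 + 15 = 210 minutes.

210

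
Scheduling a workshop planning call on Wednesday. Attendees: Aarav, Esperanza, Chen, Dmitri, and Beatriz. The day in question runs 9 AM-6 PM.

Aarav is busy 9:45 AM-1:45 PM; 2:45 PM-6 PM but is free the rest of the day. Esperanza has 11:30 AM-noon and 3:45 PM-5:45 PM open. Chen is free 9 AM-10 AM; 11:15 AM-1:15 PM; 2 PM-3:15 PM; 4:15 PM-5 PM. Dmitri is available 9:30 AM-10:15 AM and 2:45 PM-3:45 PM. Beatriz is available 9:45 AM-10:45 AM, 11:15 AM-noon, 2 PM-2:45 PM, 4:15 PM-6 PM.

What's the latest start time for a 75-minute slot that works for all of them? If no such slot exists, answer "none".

none

Aarav free: 09:00-09:45, 13:45-14:45 (invert busy blocks within the working day).
Esperanza free: 11:30-12:00, 15:45-17:45.
Chen free: 09:00-10:00, 11:15-13:15, 14:00-15:15, 16:15-17:00.
Dmitri free: 09:30-10:15, 14:45-15:45.
Beatriz free: 09:45-10:45, 11:15-12:00, 14:00-14:45, 16:15-18:00.
Aarav ∩ Esperanza: ∅.
Aarav ∩ Esperanza ∩ Chen: ∅.
Aarav ∩ Esperanza ∩ Chen ∩ Dmitri: ∅.
Aarav ∩ Esperanza ∩ Chen ∩ Dmitri ∩ Beatriz: ∅.
There is no time when everyone is free.
No common window is at least 75 minutes long.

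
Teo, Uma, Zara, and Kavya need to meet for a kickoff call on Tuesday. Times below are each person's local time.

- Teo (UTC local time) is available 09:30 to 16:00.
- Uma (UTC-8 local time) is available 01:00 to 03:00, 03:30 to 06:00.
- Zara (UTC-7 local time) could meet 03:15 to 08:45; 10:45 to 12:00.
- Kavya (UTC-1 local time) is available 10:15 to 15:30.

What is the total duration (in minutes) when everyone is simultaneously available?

Teo in UTC: 09:30-16:00.
Uma in UTC: 09:00-11:00, 11:30-14:00 (add 8h to convert from UTC-8).
Zara in UTC: 10:15-15:45, 17:45-19:00 (add 7h to convert from UTC-7).
Kavya in UTC: 11:15-16:30 (add 1h to convert from UTC-1).
Teo ∩ Uma: 09:30-11:00, 11:30-14:00.
Teo ∩ Uma ∩ Zara: 10:15-11:00, 11:30-14:00.
Teo ∩ Uma ∩ Zara ∩ Kavya: 11:30-14:00.
That's a single block of 150 minutes.

150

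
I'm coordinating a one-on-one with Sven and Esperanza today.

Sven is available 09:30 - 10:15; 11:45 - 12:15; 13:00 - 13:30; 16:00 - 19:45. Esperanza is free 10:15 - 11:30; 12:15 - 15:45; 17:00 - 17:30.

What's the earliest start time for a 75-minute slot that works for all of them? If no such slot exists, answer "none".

none

Sven ∩ Esperanza: 13:00-13:30, 17:00-17:30.
No common window is at least 75 minutes long.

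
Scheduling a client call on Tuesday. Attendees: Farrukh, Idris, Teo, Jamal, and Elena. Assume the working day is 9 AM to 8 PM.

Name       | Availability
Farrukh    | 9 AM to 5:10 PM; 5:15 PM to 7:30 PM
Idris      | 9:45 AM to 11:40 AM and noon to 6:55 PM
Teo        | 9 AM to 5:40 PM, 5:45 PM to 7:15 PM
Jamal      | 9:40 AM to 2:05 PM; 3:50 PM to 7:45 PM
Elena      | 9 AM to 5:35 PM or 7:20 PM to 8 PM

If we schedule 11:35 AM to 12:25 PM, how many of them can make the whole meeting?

4

Farrukh, Teo, Jamal, and Elena can make the full 11:35-12:25 slot — that's 4.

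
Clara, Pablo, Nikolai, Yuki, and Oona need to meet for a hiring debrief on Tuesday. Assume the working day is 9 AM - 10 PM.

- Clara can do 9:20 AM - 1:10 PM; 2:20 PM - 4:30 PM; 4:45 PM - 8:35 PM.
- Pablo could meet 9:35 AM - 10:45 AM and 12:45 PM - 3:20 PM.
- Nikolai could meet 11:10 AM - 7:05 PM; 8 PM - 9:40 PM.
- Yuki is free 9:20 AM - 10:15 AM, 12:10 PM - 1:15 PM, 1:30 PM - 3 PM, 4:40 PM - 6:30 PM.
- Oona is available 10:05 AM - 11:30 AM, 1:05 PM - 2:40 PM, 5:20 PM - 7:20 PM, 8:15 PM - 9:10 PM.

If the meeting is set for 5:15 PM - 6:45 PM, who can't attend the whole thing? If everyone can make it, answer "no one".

Oona, Pablo, Yuki

Clara: free for 17:15-18:45. Pablo: not fully free for 17:15-18:45. Nikolai: free for 17:15-18:45. Yuki: not fully free for 17:15-18:45. Oona: not fully free for 17:15-18:45.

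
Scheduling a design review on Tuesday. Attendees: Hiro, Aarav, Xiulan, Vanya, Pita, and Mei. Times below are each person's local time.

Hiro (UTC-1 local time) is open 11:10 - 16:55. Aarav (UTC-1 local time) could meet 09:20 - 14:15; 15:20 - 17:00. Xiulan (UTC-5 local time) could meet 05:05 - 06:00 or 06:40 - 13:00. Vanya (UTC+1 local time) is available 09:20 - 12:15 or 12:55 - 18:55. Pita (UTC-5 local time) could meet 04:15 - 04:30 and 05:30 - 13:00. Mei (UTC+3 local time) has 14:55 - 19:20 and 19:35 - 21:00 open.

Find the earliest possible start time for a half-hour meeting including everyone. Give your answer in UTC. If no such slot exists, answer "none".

12:10

Hiro in UTC: 12:10-17:55 (add 1h to convert from UTC-1).
Aarav in UTC: 10:20-15:15, 16:20-18:00 (add 1h to convert from UTC-1).
Xiulan in UTC: 10:05-11:00, 11:40-18:00 (add 5h to convert from UTC-5).
Vanya in UTC: 08:20-11:15, 11:55-17:55 (subtract 1h to convert from UTC+1).
Pita in UTC: 09:15-09:30, 10:30-18:00 (add 5h to convert from UTC-5).
Mei in UTC: 11:55-16:20, 16:35-18:00 (subtract 3h to convert from UTC+3).
Hiro ∩ Aarav: 12:10-15:15, 16:20-17:55.
Hiro ∩ Aarav ∩ Xiulan: 12:10-15:15, 16:20-17:55.
Hiro ∩ Aarav ∩ Xiulan ∩ Vanya: 12:10-15:15, 16:20-17:55.
Hiro ∩ Aarav ∩ Xiulan ∩ Vanya ∩ Pita: 12:10-15:15, 16:20-17:55.
Hiro ∩ Aarav ∩ Xiulan ∩ Vanya ∩ Pita ∩ Mei: 12:10-15:15, 16:35-17:55.
The first common window of at least 30 minutes is 12:10-15:15, so the earliest start is 12:10.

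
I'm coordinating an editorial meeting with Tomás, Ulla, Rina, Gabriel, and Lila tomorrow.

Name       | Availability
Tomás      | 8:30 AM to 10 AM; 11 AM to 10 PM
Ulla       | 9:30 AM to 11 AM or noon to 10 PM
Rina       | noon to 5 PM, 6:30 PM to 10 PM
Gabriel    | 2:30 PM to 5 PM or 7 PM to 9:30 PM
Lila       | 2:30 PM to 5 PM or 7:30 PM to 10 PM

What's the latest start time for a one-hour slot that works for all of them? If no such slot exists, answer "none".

Tomás ∩ Ulla: 09:30-10:00, 12:00-22:00.
Tomás ∩ Ulla ∩ Rina: 12:00-17:00, 18:30-22:00.
Tomás ∩ Ulla ∩ Rina ∩ Gabriel: 14:30-17:00, 19:00-21:30.
Tomás ∩ Ulla ∩ Rina ∩ Gabriel ∩ Lila: 14:30-17:00, 19:30-21:30.
The last common window of at least 60 minutes is 19:30-21:30; a 60-minute meeting can start as late as 20:30 and still end by 21:30.

20:30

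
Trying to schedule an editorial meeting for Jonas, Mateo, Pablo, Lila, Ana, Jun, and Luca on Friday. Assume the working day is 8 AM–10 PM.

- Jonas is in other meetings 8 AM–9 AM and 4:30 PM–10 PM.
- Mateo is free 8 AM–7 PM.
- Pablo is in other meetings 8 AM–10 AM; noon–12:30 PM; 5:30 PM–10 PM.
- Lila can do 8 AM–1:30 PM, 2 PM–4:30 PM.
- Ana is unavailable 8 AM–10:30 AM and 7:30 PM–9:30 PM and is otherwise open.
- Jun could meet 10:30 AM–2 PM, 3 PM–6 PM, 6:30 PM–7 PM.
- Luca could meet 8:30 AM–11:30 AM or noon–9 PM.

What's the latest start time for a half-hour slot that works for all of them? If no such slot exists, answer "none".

16:00

Jonas free: 09:00-16:30 (invert busy blocks within the working day).
Mateo free: 08:00-19:00.
Pablo free: 10:00-12:00, 12:30-17:30 (invert busy blocks within the working day).
Lila free: 08:00-13:30, 14:00-16:30.
Ana free: 10:30-19:30, 21:30-22:00 (invert busy blocks within the working day).
Jun free: 10:30-14:00, 15:00-18:00, 18:30-19:00.
Luca free: 08:30-11:30, 12:00-21:00.
Jonas ∩ Mateo: 09:00-16:30.
Jonas ∩ Mateo ∩ Pablo: 10:00-12:00, 12:30-16:30.
Jonas ∩ Mateo ∩ Pablo ∩ Lila: 10:00-12:00, 12:30-13:30, 14:00-16:30.
Jonas ∩ Mateo ∩ Pablo ∩ Lila ∩ Ana: 10:30-12:00, 12:30-13:30, 14:00-16:30.
Jonas ∩ Mateo ∩ Pablo ∩ Lila ∩ Ana ∩ Jun: 10:30-12:00, 12:30-13:30, 15:00-16:30.
Jonas ∩ Mateo ∩ Pablo ∩ Lila ∩ Ana ∩ Jun ∩ Luca: 10:30-11:30, 12:30-13:30, 15:00-16:30.
So the common availability across everyone is 10:30-11:30, 12:30-13:30, 15:00-16:30.
The last common window of at least 30 minutes is 15:00-16:30; a 30-minute meeting can start as late as 16:00 and still end by 16:30.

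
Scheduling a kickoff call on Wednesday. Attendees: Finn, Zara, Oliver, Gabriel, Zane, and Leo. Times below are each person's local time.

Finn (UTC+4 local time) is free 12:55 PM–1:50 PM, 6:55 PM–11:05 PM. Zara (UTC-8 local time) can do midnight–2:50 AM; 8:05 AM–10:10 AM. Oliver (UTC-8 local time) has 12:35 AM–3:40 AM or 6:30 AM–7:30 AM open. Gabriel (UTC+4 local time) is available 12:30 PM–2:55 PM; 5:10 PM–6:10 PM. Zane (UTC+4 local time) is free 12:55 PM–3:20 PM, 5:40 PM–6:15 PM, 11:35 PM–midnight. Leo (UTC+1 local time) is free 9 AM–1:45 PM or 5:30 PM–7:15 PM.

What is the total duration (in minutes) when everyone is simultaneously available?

Finn in UTC: 08:55-09:50, 14:55-19:05 (subtract 4h to convert from UTC+4).
Zara in UTC: 08:00-10:50, 16:05-18:10 (add 8h to convert from UTC-8).
Oliver in UTC: 08:35-11:40, 14:30-15:30 (add 8h to convert from UTC-8).
Gabriel in UTC: 08:30-10:55, 13:10-14:10 (subtract 4h to convert from UTC+4).
Zane in UTC: 08:55-11:20, 13:40-14:15, 19:35-20:00 (subtract 4h to convert from UTC+4).
Leo in UTC: 08:00-12:45, 16:30-18:15 (subtract 1h to convert from UTC+1).
Finn ∩ Zara: 08:55-09:50, 16:05-18:10.
Finn ∩ Zara ∩ Oliver: 08:55-09:50.
Finn ∩ Zara ∩ Oliver ∩ Gabriel: 08:55-09:50.
Finn ∩ Zara ∩ Oliver ∩ Gabriel ∩ Zane: 08:55-09:50.
Finn ∩ Zara ∩ Oliver ∩ Gabriel ∩ Zane ∩ Leo: 08:55-09:50.
That's a single block of 55 minutes.

55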